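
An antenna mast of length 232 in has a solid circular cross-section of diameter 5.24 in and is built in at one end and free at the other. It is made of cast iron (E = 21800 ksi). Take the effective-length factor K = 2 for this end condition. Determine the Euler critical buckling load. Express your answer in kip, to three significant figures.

I = πd⁴/64 = π×5.24⁴/64 = 37.01 in⁴
Effective length L_e = K·L = 2 × 232 = 464.0 in
P_cr = π²EI / L_e² = π² × 21800×10³ × 37.01 / 464.0² = 3.698×10^4 lb

P_cr ≈ 37.0 kip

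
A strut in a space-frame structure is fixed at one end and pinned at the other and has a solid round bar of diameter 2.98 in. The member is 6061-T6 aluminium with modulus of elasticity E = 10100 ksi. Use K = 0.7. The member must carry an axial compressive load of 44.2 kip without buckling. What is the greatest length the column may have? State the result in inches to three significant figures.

I = πd⁴/64 = π×2.98⁴/64 = 3.871 in⁴
At the buckling limit P_cr = P = 4.420×10^4 lb
From P_cr = π²EI/(K·L)²:  L = (1/K)·√(π²EI/P_cr) = (1/0.7)·√(π²×1.01×10^7×3.871/4.420×10^4)
L = 133 in

L_max ≈ 133 in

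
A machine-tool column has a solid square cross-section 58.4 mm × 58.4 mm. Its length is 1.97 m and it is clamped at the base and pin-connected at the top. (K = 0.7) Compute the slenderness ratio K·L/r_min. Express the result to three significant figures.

For a square r = a/√12 = 58.4/√12 = 16.86 mm
L_e = K·L = 0.7 × 1.97 m = 1.379 m = 1379.0 mm
λ = L_e / r_min = 1379.0 / 16.86 = 81.8

λ ≈ 81.8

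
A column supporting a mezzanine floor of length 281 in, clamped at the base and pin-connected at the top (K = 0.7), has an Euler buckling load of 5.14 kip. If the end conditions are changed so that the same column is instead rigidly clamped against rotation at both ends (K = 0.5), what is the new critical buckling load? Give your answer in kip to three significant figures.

P_cr ≈ 10.1 kip

P_cr ∝ 1/K², so P_cr,new = P_cr,old × (K_old/K_new)² = 5.14 × (0.7/0.5)²
= 5.14 × 1.960 = 10.1 kip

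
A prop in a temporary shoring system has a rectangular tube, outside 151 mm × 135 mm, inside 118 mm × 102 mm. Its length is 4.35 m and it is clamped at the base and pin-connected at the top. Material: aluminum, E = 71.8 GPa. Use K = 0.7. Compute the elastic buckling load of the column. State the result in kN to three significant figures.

P_cr ≈ 1570 kN

Weak-axis I_min = (h_o·b_o³ − h_i·b_i³)/12 with b_o = 135, b_i = 102.0 mm (shorter outer/inner sides).
I_min = (151×135³ − 118.0×102.0³)/12 = 2.052×10^7 mm⁴
I = 2.052×10^7 mm⁴ = 2.052×10^-5 m⁴
Effective length L_e = K·L = 0.7 × 4.35 = 3.045 m
P_cr = π²EI / L_e² = π² × 71.8×10⁹ × 2.052×10^-5 / 3.045² = 1.569×10^6 N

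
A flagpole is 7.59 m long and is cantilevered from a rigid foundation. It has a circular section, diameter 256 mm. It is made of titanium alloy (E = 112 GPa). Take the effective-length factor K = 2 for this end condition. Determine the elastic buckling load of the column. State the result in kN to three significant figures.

P_cr ≈ 1010 kN

I = πd⁴/64 = π×256⁴/64 = 2.108×10^8 mm⁴
I = 2.108×10^8 mm⁴ = 2.108×10^-4 m⁴
Effective length L_e = K·L = 2 × 7.59 = 15.18 m
P_cr = π²EI / L_e² = π² × 112×10⁹ × 2.108×10^-4 / 15.18² = 1.011×10^6 N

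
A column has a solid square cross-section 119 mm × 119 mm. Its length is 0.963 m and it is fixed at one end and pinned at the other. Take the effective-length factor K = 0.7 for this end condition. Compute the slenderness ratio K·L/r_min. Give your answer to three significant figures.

For a square r = a/√12 = 119/√12 = 34.35 mm
L_e = K·L = 0.7 × 0.963 m = 0.6741 m = 674.10 mm
λ = L_e / r_min = 674.10 / 34.35 = 19.6

λ ≈ 19.6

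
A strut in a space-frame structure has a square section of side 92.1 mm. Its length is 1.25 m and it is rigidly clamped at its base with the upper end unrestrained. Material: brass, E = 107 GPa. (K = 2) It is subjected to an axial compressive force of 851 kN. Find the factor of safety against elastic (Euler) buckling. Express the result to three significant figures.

n ≈ 1.19

I = a⁴/12 = 92.1⁴/12 = 5.996×10^6 mm⁴
I = 5.996×10^6 mm⁴ = 5.996×10^-6 m⁴
Effective length L_e = K·L = 2 × 1.25 = 2.500 m
P_cr = π²EI / L_e² = π² × 107×10⁹ × 5.996×10^-6 / 2.500² = 1.013×10^6 N
Factor of safety n = P_cr / P = 1013.1 / 851 = 1.19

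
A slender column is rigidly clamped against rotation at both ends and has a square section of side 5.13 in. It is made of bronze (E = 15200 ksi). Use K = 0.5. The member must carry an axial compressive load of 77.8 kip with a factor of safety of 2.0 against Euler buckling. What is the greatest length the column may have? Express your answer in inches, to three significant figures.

I = a⁴/12 = 5.13⁴/12 = 57.71 in⁴
Required critical load P_cr = n·P = 2.0 × 77.8 = 155.6 kip = 1.556×10^5 lb
From P_cr = π²EI/(K·L)²:  L = (1/K)·√(π²EI/P_cr) = (1/0.5)·√(π²×1.52×10^7×57.71/1.556×10^5)
L = 472 in

L_max ≈ 472 in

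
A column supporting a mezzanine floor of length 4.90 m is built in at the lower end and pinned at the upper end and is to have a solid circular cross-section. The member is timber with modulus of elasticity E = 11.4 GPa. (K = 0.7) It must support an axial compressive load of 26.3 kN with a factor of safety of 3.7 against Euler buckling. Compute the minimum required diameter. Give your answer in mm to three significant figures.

Required P_cr = n·P = 3.7 × 26.3 = 97.31 kN
L_e = K·L = 0.7 × 4.90 = 3.430 m
Required I = P_cr·L_e²/(π²E) = 9.731×10^4 × 3.430² / (π² × 1.14×10^10) = 1.018×10^-5 m⁴
I_req = 1.018×10^7 mm⁴
Solid circle: I = πd⁴/64  ⇒  d = (64I/π)^(1/4) = (64×1.018×10^7/π)^(1/4) = 120 mm

d ≈ 120 mm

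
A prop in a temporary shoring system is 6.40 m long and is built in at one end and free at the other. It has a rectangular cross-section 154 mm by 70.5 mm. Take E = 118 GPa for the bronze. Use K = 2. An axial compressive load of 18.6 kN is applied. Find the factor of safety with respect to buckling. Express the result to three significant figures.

Buckling occurs about the weak axis: I_min = h·b³/12 with b = 70.5 mm (the shorter side).
I_min = 154×70.5³/12 = 4.497×10^6 mm⁴
I = 4.497×10^6 mm⁴ = 4.497×10^-6 m⁴
Effective length L_e = K·L = 2 × 6.40 = 12.80 m
P_cr = π²EI / L_e² = π² × 118×10⁹ × 4.497×10^-6 / 12.80² = 3.196×10^4 N
Factor of safety n = P_cr / P = 31.965 / 18.6 = 1.72

n ≈ 1.72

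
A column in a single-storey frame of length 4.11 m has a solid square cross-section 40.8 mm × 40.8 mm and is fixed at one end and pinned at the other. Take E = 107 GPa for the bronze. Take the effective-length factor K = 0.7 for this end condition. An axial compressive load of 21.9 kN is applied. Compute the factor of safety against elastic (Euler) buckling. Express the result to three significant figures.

n ≈ 1.35

I = a⁴/12 = 40.8⁴/12 = 2.309×10^5 mm⁴
I = 2.309×10^5 mm⁴ = 2.309×10^-7 m⁴
Effective length L_e = K·L = 0.7 × 4.11 = 2.877 m
P_cr = π²EI / L_e² = π² × 107×10⁹ × 2.309×10^-7 / 2.877² = 2.946×10^4 N
Factor of safety n = P_cr / P = 29.462 / 21.9 = 1.35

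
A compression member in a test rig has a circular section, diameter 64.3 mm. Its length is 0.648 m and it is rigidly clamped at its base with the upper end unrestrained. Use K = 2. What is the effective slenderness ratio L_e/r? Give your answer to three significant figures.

I = πd⁴/64 = π×64.3⁴/64 = 8.391×10^5 mm⁴
A = 3.247×10^3 mm²;  r_min = √(I/A) = √(8.391×10^5/3.247×10^3) = 16.08 mm
L_e = K·L = 2 × 0.648 m = 1.296 m = 1296.0 mm
λ = L_e / r_min = 1296.0 / 16.08 = 80.6

λ ≈ 80.6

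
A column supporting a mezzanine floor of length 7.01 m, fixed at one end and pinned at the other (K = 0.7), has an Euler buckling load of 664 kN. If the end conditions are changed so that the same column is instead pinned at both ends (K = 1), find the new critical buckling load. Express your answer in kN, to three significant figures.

P_cr ∝ 1/K², so P_cr,new = P_cr,old × (K_old/K_new)² = 664 × (0.7/1)²
= 664 × 0.4900 = 325 kN

P_cr ≈ 325 kN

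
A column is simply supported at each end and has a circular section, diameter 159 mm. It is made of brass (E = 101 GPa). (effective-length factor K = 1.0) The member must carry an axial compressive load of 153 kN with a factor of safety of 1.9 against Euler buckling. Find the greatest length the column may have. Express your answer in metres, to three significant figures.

I = πd⁴/64 = π×159⁴/64 = 3.137×10^7 mm⁴
I = 3.137×10^-5 m⁴
Required critical load P_cr = n·P = 1.9 × 153 = 290.7 kN = 2.907×10^5 N
From P_cr = π²EI/(K·L)²:  L = (1/K)·√(π²EI/P_cr) = (1/1)·√(π²×1.01×10^11×3.137×10^-5/2.907×10^5)
L = 10.4 m

L_max ≈ 10.4 m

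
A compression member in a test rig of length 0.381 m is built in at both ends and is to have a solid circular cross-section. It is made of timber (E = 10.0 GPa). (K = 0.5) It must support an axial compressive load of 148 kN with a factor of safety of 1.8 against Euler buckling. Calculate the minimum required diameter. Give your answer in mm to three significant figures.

Required P_cr = n·P = 1.8 × 148 = 266.4 kN
L_e = K·L = 0.5 × 0.381 = 0.1905 m
Required I = P_cr·L_e²/(π²E) = 2.664×10^5 × 0.1905² / (π² × 1.00×10^10) = 9.795×10^-8 m⁴
I_req = 9.795×10^4 mm⁴
Solid circle: I = πd⁴/64  ⇒  d = (64I/π)^(1/4) = (64×9.795×10^4/π)^(1/4) = 37.6 mm

d ≈ 37.6 mm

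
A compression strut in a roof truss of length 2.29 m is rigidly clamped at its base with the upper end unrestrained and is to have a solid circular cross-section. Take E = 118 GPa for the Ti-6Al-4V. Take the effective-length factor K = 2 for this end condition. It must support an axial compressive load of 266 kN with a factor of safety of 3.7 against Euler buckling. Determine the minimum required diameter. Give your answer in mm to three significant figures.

d ≈ 138 mm

Required P_cr = n·P = 3.7 × 266 = 984.2 kN
L_e = K·L = 2 × 2.29 = 4.580 m
Required I = P_cr·L_e²/(π²E) = 9.842×10^5 × 4.580² / (π² × 1.18×10^11) = 1.773×10^-5 m⁴
I_req = 1.773×10^7 mm⁴
Solid circle: I = πd⁴/64  ⇒  d = (64I/π)^(1/4) = (64×1.773×10^7/π)^(1/4) = 138 mm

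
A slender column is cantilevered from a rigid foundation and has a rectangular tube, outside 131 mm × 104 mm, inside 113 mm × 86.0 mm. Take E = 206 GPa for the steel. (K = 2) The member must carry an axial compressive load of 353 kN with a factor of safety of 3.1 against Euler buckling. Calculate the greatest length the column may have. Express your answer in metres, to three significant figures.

L_max ≈ 1.71 m

Weak-axis I_min = (h_o·b_o³ − h_i·b_i³)/12 with b_o = 104, b_i = 86.00 mm (shorter outer/inner sides).
I_min = (131×104³ − 113.0×86.00³)/12 = 6.290×10^6 mm⁴
I = 6.290×10^-6 m⁴
Required critical load P_cr = n·P = 3.1 × 353 = 1094 kN = 1.094×10^6 N
From P_cr = π²EI/(K·L)²:  L = (1/K)·√(π²EI/P_cr) = (1/2)·√(π²×2.06×10^11×6.290×10^-6/1.094×10^6)
L = 1.71 m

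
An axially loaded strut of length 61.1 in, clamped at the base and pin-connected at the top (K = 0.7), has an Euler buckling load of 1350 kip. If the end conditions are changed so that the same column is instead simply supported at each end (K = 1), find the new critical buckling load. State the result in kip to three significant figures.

P_cr ∝ 1/K², so P_cr,new = P_cr,old × (K_old/K_new)² = 1350 × (0.7/1)²
= 1350 × 0.4900 = 661 kip

P_cr ≈ 661 kip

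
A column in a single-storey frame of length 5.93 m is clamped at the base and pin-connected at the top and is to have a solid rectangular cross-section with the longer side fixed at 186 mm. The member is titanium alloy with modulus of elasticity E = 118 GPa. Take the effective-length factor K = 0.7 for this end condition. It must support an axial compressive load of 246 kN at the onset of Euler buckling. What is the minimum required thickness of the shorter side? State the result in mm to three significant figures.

b ≈ 61.7 mm

L_e = K·L = 0.7 × 5.93 = 4.151 m
Required I = P_cr·L_e²/(π²E) = 2.460×10^5 × 4.151² / (π² × 1.18×10^11) = 3.640×10^-6 m⁴
I_req = 3.640×10^6 mm⁴
Rectangle, weak axis: I_min = h·b³/12 with h = 186 mm fixed  ⇒  b = (12I/h)^(1/3) = 61.7 mm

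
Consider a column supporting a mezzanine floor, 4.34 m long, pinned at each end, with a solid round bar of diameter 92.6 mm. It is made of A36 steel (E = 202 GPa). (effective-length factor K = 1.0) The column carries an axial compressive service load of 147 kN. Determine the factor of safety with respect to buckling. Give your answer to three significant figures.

n ≈ 2.60

I = πd⁴/64 = π×92.6⁴/64 = 3.609×10^6 mm⁴
I = 3.609×10^6 mm⁴ = 3.609×10^-6 m⁴
Effective length L_e = K·L = 1 × 4.34 = 4.340 m
P_cr = π²EI / L_e² = π² × 202×10⁹ × 3.609×10^-6 / 4.340² = 3.820×10^5 N
Factor of safety n = P_cr / P = 382.02 / 147 = 2.60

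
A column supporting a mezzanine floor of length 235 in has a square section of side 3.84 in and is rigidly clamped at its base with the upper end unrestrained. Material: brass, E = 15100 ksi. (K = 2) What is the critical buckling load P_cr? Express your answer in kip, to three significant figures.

P_cr ≈ 12.2 kip

I = a⁴/12 = 3.84⁴/12 = 18.12 in⁴
Effective length L_e = K·L = 2 × 235 = 470.0 in
P_cr = π²EI / L_e² = π² × 15100×10³ × 18.12 / 470.0² = 1.222×10^4 lb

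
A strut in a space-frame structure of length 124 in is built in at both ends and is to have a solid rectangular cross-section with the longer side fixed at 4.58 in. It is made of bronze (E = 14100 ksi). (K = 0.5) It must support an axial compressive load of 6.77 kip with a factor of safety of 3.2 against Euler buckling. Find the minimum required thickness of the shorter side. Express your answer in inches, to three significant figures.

Required P_cr = n·P = 3.2 × 6.77 = 21.66 kip
L_e = K·L = 0.5 × 124 = 62.00 in
Required I = P_cr·L_e²/(π²E) = 2.166×10^4 × 62.00² / (π² × 1.41×10^7) = 0.5984 in⁴
Rectangle, weak axis: I_min = h·b³/12 with h = 4.58 in fixed  ⇒  b = (12I/h)^(1/3) = 1.16 in

b ≈ 1.16 in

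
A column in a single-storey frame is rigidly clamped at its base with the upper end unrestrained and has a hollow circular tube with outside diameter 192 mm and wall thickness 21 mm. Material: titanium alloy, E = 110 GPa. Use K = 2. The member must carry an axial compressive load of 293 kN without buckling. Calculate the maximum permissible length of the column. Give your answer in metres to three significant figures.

L_max ≈ 6.23 m

Inner diameter d_i = 192 − 2×21 = 150.0 mm
I = π(d_o⁴ − d_i⁴)/64 = π(192⁴ − 150.0⁴)/64 = 4.186×10^7 mm⁴
I = 4.186×10^-5 m⁴
At the buckling limit P_cr = P = 2.930×10^5 N
From P_cr = π²EI/(K·L)²:  L = (1/K)·√(π²EI/P_cr) = (1/2)·√(π²×1.10×10^11×4.186×10^-5/2.930×10^5)
L = 6.23 m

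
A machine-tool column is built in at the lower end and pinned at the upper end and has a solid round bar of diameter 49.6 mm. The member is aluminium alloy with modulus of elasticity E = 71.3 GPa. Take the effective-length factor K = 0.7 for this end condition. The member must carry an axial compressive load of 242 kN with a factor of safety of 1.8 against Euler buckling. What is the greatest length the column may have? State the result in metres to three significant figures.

L_max ≈ 0.990 m

I = πd⁴/64 = π×49.6⁴/64 = 2.971×10^5 mm⁴
I = 2.971×10^-7 m⁴
Required critical load P_cr = n·P = 1.8 × 242 = 435.6 kN = 4.356×10^5 N
From P_cr = π²EI/(K·L)²:  L = (1/K)·√(π²EI/P_cr) = (1/0.7)·√(π²×7.13×10^10×2.971×10^-7/4.356×10^5)
L = 0.990 m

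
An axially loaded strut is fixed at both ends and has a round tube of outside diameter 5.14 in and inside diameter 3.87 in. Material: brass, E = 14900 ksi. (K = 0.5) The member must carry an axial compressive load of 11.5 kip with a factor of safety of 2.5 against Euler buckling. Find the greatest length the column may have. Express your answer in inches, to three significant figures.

L_max ≈ 690 in

d_o = 5.14 in, d_i = 3.87 in
I = π(d_o⁴ − d_i⁴)/64 = π(5.14⁴ − 3.870⁴)/64 = 23.25 in⁴
Required critical load P_cr = n·P = 2.5 × 11.5 = 28.75 kip = 2.875×10^4 lb
From P_cr = π²EI/(K·L)²:  L = (1/K)·√(π²EI/P_cr) = (1/0.5)·√(π²×1.49×10^7×23.25/2.875×10^4)
L = 690 in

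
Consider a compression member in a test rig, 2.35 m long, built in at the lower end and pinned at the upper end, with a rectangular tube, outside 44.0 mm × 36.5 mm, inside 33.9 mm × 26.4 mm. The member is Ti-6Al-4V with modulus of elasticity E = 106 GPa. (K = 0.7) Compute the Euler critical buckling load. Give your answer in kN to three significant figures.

Weak-axis I_min = (h_o·b_o³ − h_i·b_i³)/12 with b_o = 36.5, b_i = 26.40 mm (shorter outer/inner sides).
I_min = (44.0×36.5³ − 33.90×26.40³)/12 = 1.263×10^5 mm⁴
I = 1.263×10^5 mm⁴ = 1.263×10^-7 m⁴
Effective length L_e = K·L = 0.7 × 2.35 = 1.645 m
P_cr = π²EI / L_e² = π² × 106×10⁹ × 1.263×10^-7 / 1.645² = 4.884×10^4 N

P_cr ≈ 48.8 kN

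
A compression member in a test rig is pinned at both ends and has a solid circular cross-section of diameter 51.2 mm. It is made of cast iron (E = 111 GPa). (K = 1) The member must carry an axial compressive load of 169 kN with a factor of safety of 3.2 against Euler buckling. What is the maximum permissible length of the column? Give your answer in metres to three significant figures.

L_max ≈ 0.827 m

I = πd⁴/64 = π×51.2⁴/64 = 3.373×10^5 mm⁴
I = 3.373×10^-7 m⁴
Required critical load P_cr = n·P = 3.2 × 169 = 540.8 kN = 5.408×10^5 N
From P_cr = π²EI/(K·L)²:  L = (1/K)·√(π²EI/P_cr) = (1/1)·√(π²×1.11×10^11×3.373×10^-7/5.408×10^5)
L = 0.827 m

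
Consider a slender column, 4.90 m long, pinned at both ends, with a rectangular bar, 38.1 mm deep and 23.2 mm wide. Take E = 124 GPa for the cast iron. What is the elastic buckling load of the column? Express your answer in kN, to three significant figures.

Buckling occurs about the weak axis: I_min = h·b³/12 with b = 23.2 mm (the shorter side).
I_min = 38.1×23.2³/12 = 3.965×10^4 mm⁴
I = 3.965×10^4 mm⁴ = 3.965×10^-8 m⁴
Effective length L_e = K·L = 1 × 4.90 = 4.900 m
P_cr = π²EI / L_e² = π² × 124×10⁹ × 3.965×10^-8 / 4.900² = 2.021×10^3 N

P_cr ≈ 2.02 kN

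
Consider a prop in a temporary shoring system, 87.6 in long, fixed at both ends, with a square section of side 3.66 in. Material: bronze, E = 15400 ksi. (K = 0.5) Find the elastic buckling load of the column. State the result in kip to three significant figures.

I = a⁴/12 = 3.66⁴/12 = 14.95 in⁴
Effective length L_e = K·L = 0.5 × 87.6 = 43.80 in
P_cr = π²EI / L_e² = π² × 15400×10³ × 14.95 / 43.80² = 1.185×10^6 lb

P_cr ≈ 1180 kip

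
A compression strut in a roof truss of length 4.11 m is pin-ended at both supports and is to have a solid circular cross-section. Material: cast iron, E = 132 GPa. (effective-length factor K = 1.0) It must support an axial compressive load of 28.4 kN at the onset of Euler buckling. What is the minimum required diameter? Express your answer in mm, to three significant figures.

L_e = K·L = 1 × 4.11 = 4.110 m
Required I = P_cr·L_e²/(π²E) = 2.840×10^4 × 4.110² / (π² × 1.32×10^11) = 3.682×10^-7 m⁴
I_req = 3.682×10^5 mm⁴
Solid circle: I = πd⁴/64  ⇒  d = (64I/π)^(1/4) = (64×3.682×10^5/π)^(1/4) = 52.3 mm

d ≈ 52.3 mm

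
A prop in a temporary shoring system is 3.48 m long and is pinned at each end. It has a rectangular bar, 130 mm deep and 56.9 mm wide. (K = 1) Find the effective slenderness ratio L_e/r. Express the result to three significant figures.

λ ≈ 212

For a rectangle r_min = b/√12 = 56.9/√12 = 16.43 mm
L_e = K·L = 1 × 3.48 m = 3.480 m = 3480.0 mm
λ = L_e / r_min = 3480.0 / 16.43 = 212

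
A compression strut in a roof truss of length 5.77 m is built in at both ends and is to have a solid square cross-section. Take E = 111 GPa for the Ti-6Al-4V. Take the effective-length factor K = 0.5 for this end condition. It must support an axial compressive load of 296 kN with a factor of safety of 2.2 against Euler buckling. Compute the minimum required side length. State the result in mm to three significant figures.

a ≈ 87.8 mm

Required P_cr = n·P = 2.2 × 296 = 651.2 kN
L_e = K·L = 0.5 × 5.77 = 2.885 m
Required I = P_cr·L_e²/(π²E) = 6.512×10^5 × 2.885² / (π² × 1.11×10^11) = 4.947×10^-6 m⁴
I_req = 4.947×10^6 mm⁴
Solid square: I = a⁴/12  ⇒  a = (12I)^(1/4) = (12×4.947×10^6)^(1/4) = 87.8 mm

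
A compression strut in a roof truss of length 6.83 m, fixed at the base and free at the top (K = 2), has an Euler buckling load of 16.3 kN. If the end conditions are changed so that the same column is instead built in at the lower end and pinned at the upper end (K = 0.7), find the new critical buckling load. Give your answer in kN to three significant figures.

P_cr ≈ 133 kN

P_cr ∝ 1/K², so P_cr,new = P_cr,old × (K_old/K_new)² = 16.3 × (2/0.7)²
= 16.3 × 8.163 = 133 kN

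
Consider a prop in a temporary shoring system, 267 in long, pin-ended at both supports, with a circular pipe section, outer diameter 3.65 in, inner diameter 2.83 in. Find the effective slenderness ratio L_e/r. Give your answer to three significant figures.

λ ≈ 231

d_o = 3.65 in, d_i = 2.83 in
I = π(d_o⁴ − d_i⁴)/64 = π(3.65⁴ − 2.830⁴)/64 = 5.564 in⁴
A = 4.173 in²;  r_min = √(I/A) = √(5.564/4.173) = 1.155 in
L_e = K·L = 1 × 267 = 267.0 in
λ = L_e / r_min = 267.00 / 1.155 = 231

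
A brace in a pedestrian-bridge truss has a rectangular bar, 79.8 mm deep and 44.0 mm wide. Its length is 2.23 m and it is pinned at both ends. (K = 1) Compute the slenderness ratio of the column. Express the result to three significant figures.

λ ≈ 176

For a rectangle r_min = b/√12 = 44.0/√12 = 12.70 mm
L_e = K·L = 1 × 2.23 m = 2.230 m = 2230.0 mm
λ = L_e / r_min = 2230.0 / 12.70 = 176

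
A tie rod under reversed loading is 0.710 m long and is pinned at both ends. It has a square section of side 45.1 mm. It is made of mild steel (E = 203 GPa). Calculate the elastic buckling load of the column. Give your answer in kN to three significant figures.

P_cr ≈ 1370 kN

I = a⁴/12 = 45.1⁴/12 = 3.448×10^5 mm⁴
I = 3.448×10^5 mm⁴ = 3.448×10^-7 m⁴
Effective length L_e = K·L = 1 × 0.710 = 0.7100 m
P_cr = π²EI / L_e² = π² × 203×10⁹ × 3.448×10^-7 / 0.7100² = 1.370×10^6 N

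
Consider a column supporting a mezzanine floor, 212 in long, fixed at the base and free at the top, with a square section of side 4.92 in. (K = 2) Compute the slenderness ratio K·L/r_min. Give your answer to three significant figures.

For a square r = a/√12 = 4.92/√12 = 1.420 in
L_e = K·L = 2 × 212 = 424.0 in
λ = L_e / r_min = 424.00 / 1.420 = 299

λ ≈ 299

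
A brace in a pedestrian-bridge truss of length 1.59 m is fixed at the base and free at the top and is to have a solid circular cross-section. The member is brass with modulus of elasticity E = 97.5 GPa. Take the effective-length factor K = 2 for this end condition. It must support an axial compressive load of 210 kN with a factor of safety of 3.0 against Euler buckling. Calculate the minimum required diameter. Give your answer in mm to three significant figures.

Required P_cr = n·P = 3.0 × 210 = 630.0 kN
L_e = K·L = 2 × 1.59 = 3.180 m
Required I = P_cr·L_e²/(π²E) = 6.300×10^5 × 3.180² / (π² × 9.75×10^10) = 6.620×10^-6 m⁴
I_req = 6.620×10^6 mm⁴
Solid circle: I = πd⁴/64  ⇒  d = (64I/π)^(1/4) = (64×6.620×10^6/π)^(1/4) = 108 mm

d ≈ 108 mm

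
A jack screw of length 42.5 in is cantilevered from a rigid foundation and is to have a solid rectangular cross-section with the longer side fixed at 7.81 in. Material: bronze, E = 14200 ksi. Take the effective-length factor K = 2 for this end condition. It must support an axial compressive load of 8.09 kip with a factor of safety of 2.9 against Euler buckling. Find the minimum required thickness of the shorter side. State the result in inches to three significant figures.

Required P_cr = n·P = 2.9 × 8.09 = 23.46 kip
L_e = K·L = 2 × 42.5 = 85.00 in
Required I = P_cr·L_e²/(π²E) = 2.346×10^4 × 85.00² / (π² × 1.42×10^7) = 1.209 in⁴
Rectangle, weak axis: I_min = h·b³/12 with h = 7.81 in fixed  ⇒  b = (12I/h)^(1/3) = 1.23 in

b ≈ 1.23 in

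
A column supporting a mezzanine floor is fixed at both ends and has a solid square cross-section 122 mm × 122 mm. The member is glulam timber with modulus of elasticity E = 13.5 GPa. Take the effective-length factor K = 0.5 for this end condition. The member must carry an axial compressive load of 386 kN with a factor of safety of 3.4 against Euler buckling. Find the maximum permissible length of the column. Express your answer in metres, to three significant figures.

L_max ≈ 2.74 m

I = a⁴/12 = 122⁴/12 = 1.846×10^7 mm⁴
I = 1.846×10^-5 m⁴
Required critical load P_cr = n·P = 3.4 × 386 = 1312 kN = 1.312×10^6 N
From P_cr = π²EI/(K·L)²:  L = (1/K)·√(π²EI/P_cr) = (1/0.5)·√(π²×1.35×10^10×1.846×10^-5/1.312×10^6)
L = 2.74 m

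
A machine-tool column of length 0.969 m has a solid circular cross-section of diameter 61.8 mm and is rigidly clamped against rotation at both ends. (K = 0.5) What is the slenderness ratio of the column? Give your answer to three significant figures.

λ ≈ 31.4

I = πd⁴/64 = π×61.8⁴/64 = 7.160×10^5 mm⁴
A = 3.000×10^3 mm²;  r_min = √(I/A) = √(7.160×10^5/3.000×10^3) = 15.45 mm
L_e = K·L = 0.5 × 0.969 m = 0.4845 m = 484.50 mm
λ = L_e / r_min = 484.50 / 15.45 = 31.4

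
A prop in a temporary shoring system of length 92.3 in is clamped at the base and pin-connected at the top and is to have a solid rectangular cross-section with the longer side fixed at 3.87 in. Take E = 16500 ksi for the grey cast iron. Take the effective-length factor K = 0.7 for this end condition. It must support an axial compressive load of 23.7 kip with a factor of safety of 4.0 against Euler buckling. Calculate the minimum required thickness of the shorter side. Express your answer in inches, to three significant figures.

Required P_cr = n·P = 4.0 × 23.7 = 94.80 kip
L_e = K·L = 0.7 × 92.3 = 64.61 in
Required I = P_cr·L_e²/(π²E) = 9.480×10^4 × 64.61² / (π² × 1.65×10^7) = 2.430 in⁴
Rectangle, weak axis: I_min = h·b³/12 with h = 3.87 in fixed  ⇒  b = (12I/h)^(1/3) = 1.96 in

b ≈ 1.96 in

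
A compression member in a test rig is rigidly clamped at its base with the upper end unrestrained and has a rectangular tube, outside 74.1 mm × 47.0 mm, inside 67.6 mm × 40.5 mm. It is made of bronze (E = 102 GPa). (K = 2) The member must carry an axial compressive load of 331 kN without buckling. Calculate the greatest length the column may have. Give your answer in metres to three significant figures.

Weak-axis I_min = (h_o·b_o³ − h_i·b_i³)/12 with b_o = 47.0, b_i = 40.50 mm (shorter outer/inner sides).
I_min = (74.1×47.0³ − 67.60×40.50³)/12 = 2.669×10^5 mm⁴
I = 2.669×10^-7 m⁴
At the buckling limit P_cr = P = 3.310×10^5 N
From P_cr = π²EI/(K·L)²:  L = (1/K)·√(π²EI/P_cr) = (1/2)·√(π²×1.02×10^11×2.669×10^-7/3.310×10^5)
L = 0.450 m

L_max ≈ 0.450 m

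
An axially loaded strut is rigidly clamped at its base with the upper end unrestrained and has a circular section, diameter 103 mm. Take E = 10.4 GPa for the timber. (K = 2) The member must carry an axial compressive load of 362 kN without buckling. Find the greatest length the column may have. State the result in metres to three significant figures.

I = πd⁴/64 = π×103⁴/64 = 5.525×10^6 mm⁴
I = 5.525×10^-6 m⁴
At the buckling limit P_cr = P = 3.620×10^5 N
From P_cr = π²EI/(K·L)²:  L = (1/K)·√(π²EI/P_cr) = (1/2)·√(π²×1.04×10^10×5.525×10^-6/3.620×10^5)
L = 0.626 m

L_max ≈ 0.626 m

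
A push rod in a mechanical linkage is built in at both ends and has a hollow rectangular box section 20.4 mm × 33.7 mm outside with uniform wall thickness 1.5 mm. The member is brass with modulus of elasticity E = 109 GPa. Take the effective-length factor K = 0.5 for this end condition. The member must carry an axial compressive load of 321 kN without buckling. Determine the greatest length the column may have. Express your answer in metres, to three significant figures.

Inner dimensions: h_i = 33.7 − 2×1.5 = 30.70 mm, b_i = 20.4 − 2×1.5 = 17.40 mm
Weak-axis I_min = (h_o·b_o³ − h_i·b_i³)/12 with b_o = 20.4, b_i = 17.40 mm (shorter outer/inner sides).
I_min = (33.7×20.4³ − 30.70×17.40³)/12 = 1.036×10^4 mm⁴
I = 1.036×10^-8 m⁴
At the buckling limit P_cr = P = 3.210×10^5 N
From P_cr = π²EI/(K·L)²:  L = (1/K)·√(π²EI/P_cr) = (1/0.5)·√(π²×1.09×10^11×1.036×10^-8/3.210×10^5)
L = 0.373 m

L_max ≈ 0.373 m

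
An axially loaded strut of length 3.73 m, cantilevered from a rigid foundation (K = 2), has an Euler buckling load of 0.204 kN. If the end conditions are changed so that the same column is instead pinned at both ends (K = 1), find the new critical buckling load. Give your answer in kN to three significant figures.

P_cr ≈ 0.816 kN

P_cr ∝ 1/K², so P_cr,new = P_cr,old × (K_old/K_new)² = 0.204 × (2/1)²
= 0.204 × 4.000 = 0.816 kN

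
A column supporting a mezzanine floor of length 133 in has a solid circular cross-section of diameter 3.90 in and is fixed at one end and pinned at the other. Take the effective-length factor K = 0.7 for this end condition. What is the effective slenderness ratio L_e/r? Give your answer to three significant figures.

I = πd⁴/64 = π×3.90⁴/64 = 11.36 in⁴
A = 11.95 in²;  r_min = √(I/A) = √(11.36/11.95) = 0.9750 in
L_e = K·L = 0.7 × 133 = 93.10 in
λ = L_e / r_min = 93.100 / 0.9750 = 95.5

λ ≈ 95.5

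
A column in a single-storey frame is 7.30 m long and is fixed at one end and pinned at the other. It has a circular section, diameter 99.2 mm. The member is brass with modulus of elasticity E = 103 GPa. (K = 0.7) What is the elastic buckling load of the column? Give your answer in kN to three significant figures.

P_cr ≈ 185 kN

I = πd⁴/64 = π×99.2⁴/64 = 4.754×10^6 mm⁴
I = 4.754×10^6 mm⁴ = 4.754×10^-6 m⁴
Effective length L_e = K·L = 0.7 × 7.30 = 5.110 m
P_cr = π²EI / L_e² = π² × 103×10⁹ × 4.754×10^-6 / 5.110² = 1.851×10^5 N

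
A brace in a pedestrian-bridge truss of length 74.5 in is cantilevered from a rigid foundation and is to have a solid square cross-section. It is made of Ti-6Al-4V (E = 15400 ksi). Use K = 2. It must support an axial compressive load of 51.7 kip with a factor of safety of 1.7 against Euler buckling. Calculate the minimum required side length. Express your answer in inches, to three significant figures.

Required P_cr = n·P = 1.7 × 51.7 = 87.89 kip
L_e = K·L = 2 × 74.5 = 149.0 in
Required I = P_cr·L_e²/(π²E) = 8.789×10^4 × 149.0² / (π² × 1.54×10^7) = 12.84 in⁴
Solid square: I = a⁴/12  ⇒  a = (12I)^(1/4) = (12×12.84)^(1/4) = 3.52 in

a ≈ 3.52 in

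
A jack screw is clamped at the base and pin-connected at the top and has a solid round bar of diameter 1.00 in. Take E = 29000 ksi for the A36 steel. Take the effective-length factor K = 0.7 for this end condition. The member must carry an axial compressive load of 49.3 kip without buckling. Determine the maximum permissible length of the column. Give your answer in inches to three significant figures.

I = πd⁴/64 = π×1.00⁴/64 = 4.909×10^-2 in⁴
At the buckling limit P_cr = P = 4.930×10^4 lb
From P_cr = π²EI/(K·L)²:  L = (1/K)·√(π²EI/P_cr) = (1/0.7)·√(π²×2.90×10^7×4.909×10^-2/4.930×10^4)
L = 24.1 in

L_max ≈ 24.1 in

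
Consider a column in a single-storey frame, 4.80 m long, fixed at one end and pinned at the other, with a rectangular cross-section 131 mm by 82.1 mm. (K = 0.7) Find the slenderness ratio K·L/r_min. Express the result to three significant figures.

λ ≈ 142

Buckling occurs about the weak axis: I_min = h·b³/12 with b = 82.1 mm (the shorter side).
I_min = 131×82.1³/12 = 6.041×10^6 mm⁴
A = 1.076×10^4 mm²;  r_min = √(I/A) = √(6.041×10^6/1.076×10^4) = 23.70 mm
L_e = K·L = 0.7 × 4.80 m = 3.360 m = 3360.0 mm
λ = L_e / r_min = 3360.0 / 23.70 = 142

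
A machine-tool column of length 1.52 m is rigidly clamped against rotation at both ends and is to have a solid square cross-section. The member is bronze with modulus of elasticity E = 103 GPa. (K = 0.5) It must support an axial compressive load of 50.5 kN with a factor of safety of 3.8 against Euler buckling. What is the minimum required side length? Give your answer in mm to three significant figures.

a ≈ 33.8 mm

Required P_cr = n·P = 3.8 × 50.5 = 191.9 kN
L_e = K·L = 0.5 × 1.52 = 0.7600 m
Required I = P_cr·L_e²/(π²E) = 1.919×10^5 × 0.7600² / (π² × 1.03×10^11) = 1.090×10^-7 m⁴
I_req = 1.090×10^5 mm⁴
Solid square: I = a⁴/12  ⇒  a = (12I)^(1/4) = (12×1.090×10^5)^(1/4) = 33.8 mm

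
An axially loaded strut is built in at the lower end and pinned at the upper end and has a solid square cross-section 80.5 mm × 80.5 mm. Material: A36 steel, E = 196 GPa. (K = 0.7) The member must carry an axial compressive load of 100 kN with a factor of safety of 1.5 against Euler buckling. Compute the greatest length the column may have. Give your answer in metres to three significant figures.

L_max ≈ 9.60 m

I = a⁴/12 = 80.5⁴/12 = 3.499×10^6 mm⁴
I = 3.499×10^-6 m⁴
Required critical load P_cr = n·P = 1.5 × 100 = 150.0 kN = 1.500×10^5 N
From P_cr = π²EI/(K·L)²:  L = (1/K)·√(π²EI/P_cr) = (1/0.7)·√(π²×1.96×10^11×3.499×10^-6/1.500×10^5)
L = 9.60 m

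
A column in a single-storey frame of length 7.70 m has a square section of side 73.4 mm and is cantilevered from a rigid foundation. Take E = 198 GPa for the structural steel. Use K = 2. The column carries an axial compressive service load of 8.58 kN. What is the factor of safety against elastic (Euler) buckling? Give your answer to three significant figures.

I = a⁴/12 = 73.4⁴/12 = 2.419×10^6 mm⁴
I = 2.419×10^6 mm⁴ = 2.419×10^-6 m⁴
Effective length L_e = K·L = 2 × 7.70 = 15.40 m
P_cr = π²EI / L_e² = π² × 198×10⁹ × 2.419×10^-6 / 15.40² = 1.993×10^4 N
Factor of safety n = P_cr / P = 19.931 / 8.58 = 2.32

n ≈ 2.32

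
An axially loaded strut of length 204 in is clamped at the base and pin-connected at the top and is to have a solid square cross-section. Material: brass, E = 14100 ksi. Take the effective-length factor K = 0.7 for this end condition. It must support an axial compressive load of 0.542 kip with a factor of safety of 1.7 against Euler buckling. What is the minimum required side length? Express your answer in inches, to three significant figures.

a ≈ 1.13 in

Required P_cr = n·P = 1.7 × 0.542 = 0.9214 kip
L_e = K·L = 0.7 × 204 = 142.8 in
Required I = P_cr·L_e²/(π²E) = 921.4 × 142.8² / (π² × 1.41×10^7) = 0.1350 in⁴
Solid square: I = a⁴/12  ⇒  a = (12I)^(1/4) = (12×0.1350)^(1/4) = 1.13 in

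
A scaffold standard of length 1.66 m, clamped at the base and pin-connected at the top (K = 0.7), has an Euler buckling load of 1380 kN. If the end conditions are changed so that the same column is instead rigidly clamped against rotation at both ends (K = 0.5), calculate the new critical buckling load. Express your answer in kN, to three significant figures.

P_cr ≈ 2700 kN

P_cr ∝ 1/K², so P_cr,new = P_cr,old × (K_old/K_new)² = 1380 × (0.7/0.5)²
= 1380 × 1.960 = 2700 kN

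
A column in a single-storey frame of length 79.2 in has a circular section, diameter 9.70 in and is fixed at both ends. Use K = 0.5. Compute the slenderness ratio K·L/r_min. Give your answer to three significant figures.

λ ≈ 16.3

For a solid circle r = d/4 = 9.70/4 = 2.425 in
L_e = K·L = 0.5 × 79.2 = 39.60 in
λ = L_e / r_min = 39.600 / 2.425 = 16.3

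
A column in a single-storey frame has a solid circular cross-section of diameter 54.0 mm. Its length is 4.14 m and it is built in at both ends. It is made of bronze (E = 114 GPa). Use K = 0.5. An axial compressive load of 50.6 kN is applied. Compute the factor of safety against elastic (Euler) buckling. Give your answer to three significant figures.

n ≈ 2.17

I = πd⁴/64 = π×54.0⁴/64 = 4.174×10^5 mm⁴
I = 4.174×10^5 mm⁴ = 4.174×10^-7 m⁴
Effective length L_e = K·L = 0.5 × 4.14 = 2.070 m
P_cr = π²EI / L_e² = π² × 114×10⁹ × 4.174×10^-7 / 2.070² = 1.096×10^5 N
Factor of safety n = P_cr / P = 109.60 / 50.6 = 2.17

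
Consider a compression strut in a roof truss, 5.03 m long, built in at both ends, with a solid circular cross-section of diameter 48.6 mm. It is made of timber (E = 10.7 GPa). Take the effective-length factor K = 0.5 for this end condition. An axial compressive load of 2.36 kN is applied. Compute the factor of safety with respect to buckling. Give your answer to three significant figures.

I = πd⁴/64 = π×48.6⁴/64 = 2.739×10^5 mm⁴
I = 2.739×10^5 mm⁴ = 2.739×10^-7 m⁴
Effective length L_e = K·L = 0.5 × 5.03 = 2.515 m
P_cr = π²EI / L_e² = π² × 10.7×10⁹ × 2.739×10^-7 / 2.515² = 4.572×10^3 N
Factor of safety n = P_cr / P = 4.5722 / 2.36 = 1.94

n ≈ 1.94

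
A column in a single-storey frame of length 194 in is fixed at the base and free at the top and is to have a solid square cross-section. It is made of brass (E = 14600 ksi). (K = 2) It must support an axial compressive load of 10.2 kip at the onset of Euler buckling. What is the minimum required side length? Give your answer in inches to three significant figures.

a ≈ 3.36 in

L_e = K·L = 2 × 194 = 388.0 in
Required I = P_cr·L_e²/(π²E) = 1.020×10^4 × 388.0² / (π² × 1.46×10^7) = 10.66 in⁴
Solid square: I = a⁴/12  ⇒  a = (12I)^(1/4) = (12×10.66)^(1/4) = 3.36 in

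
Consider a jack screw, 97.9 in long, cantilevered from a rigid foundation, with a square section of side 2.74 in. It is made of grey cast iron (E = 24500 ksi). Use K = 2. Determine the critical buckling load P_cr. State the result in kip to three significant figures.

P_cr ≈ 29.6 kip

I = a⁴/12 = 2.74⁴/12 = 4.697 in⁴
Effective length L_e = K·L = 2 × 97.9 = 195.8 in
P_cr = π²EI / L_e² = π² × 24500×10³ × 4.697 / 195.8² = 2.963×10^4 lb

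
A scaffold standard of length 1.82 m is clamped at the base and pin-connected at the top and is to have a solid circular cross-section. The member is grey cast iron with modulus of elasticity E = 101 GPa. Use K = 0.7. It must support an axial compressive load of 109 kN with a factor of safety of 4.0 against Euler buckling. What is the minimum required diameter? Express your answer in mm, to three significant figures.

d ≈ 61.7 mm

Required P_cr = n·P = 4.0 × 109 = 436.0 kN
L_e = K·L = 0.7 × 1.82 = 1.274 m
Required I = P_cr·L_e²/(π²E) = 4.360×10^5 × 1.274² / (π² × 1.01×10^11) = 7.099×10^-7 m⁴
I_req = 7.099×10^5 mm⁴
Solid circle: I = πd⁴/64  ⇒  d = (64I/π)^(1/4) = (64×7.099×10^5/π)^(1/4) = 61.7 mm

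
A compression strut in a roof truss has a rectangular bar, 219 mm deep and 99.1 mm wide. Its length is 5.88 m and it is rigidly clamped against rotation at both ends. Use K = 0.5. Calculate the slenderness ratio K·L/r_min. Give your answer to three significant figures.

Buckling occurs about the weak axis: I_min = h·b³/12 with b = 99.1 mm (the shorter side).
I_min = 219×99.1³/12 = 1.776×10^7 mm⁴
A = 2.170×10^4 mm²;  r_min = √(I/A) = √(1.776×10^7/2.170×10^4) = 28.61 mm
L_e = K·L = 0.5 × 5.88 m = 2.940 m = 2940.0 mm
λ = L_e / r_min = 2940.0 / 28.61 = 103

λ ≈ 103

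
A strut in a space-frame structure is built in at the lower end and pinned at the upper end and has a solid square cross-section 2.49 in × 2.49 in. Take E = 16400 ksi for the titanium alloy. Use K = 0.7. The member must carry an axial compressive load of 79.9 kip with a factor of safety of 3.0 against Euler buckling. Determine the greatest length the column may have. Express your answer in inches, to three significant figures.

L_max ≈ 66.4 in

I = a⁴/12 = 2.49⁴/12 = 3.203 in⁴
Required critical load P_cr = n·P = 3.0 × 79.9 = 239.7 kip = 2.397×10^5 lb
From P_cr = π²EI/(K·L)²:  L = (1/K)·√(π²EI/P_cr) = (1/0.7)·√(π²×1.64×10^7×3.203/2.397×10^5)
L = 66.4 in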